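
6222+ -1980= 4242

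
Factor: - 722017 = -83^1*8699^1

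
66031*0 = 0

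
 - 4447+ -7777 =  -12224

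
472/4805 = 472/4805  =  0.10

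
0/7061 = 0  =  0.00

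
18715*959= 17947685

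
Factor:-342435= - 3^1*5^1 * 37^1 * 617^1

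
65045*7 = 455315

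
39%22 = 17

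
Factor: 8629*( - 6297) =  - 3^1*2099^1*8629^1=- 54336813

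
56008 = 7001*8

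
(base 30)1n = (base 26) 21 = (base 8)65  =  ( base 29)1O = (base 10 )53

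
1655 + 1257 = 2912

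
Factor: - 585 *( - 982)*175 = 2^1*3^2*5^3*7^1*13^1* 491^1= 100532250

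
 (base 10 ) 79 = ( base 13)61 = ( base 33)2d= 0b1001111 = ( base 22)3d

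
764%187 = 16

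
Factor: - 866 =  - 2^1*433^1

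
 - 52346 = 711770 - 764116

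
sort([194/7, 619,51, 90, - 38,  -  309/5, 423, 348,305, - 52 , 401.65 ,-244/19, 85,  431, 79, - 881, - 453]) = [  -  881, - 453, - 309/5, - 52, - 38, - 244/19,194/7,51,79,85,90,305,348,401.65, 423,  431, 619 ]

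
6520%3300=3220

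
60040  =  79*760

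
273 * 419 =114387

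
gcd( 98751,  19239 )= 3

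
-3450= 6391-9841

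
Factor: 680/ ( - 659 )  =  -2^3 * 5^1*17^1*659^(-1 ) 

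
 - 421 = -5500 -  - 5079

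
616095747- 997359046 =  - 381263299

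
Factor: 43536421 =271^1*160651^1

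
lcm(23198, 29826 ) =208782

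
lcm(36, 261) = 1044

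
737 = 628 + 109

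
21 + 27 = 48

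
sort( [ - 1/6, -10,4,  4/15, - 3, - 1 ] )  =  [  -  10, - 3, - 1, - 1/6,  4/15,4]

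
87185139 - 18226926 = 68958213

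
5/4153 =5/4153 = 0.00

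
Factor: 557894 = 2^1  *  278947^1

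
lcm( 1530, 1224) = 6120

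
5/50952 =5/50952  =  0.00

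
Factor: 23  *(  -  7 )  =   - 7^1*23^1 = - 161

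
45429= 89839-44410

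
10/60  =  1/6 = 0.17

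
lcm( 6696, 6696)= 6696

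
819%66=27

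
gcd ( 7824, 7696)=16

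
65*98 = 6370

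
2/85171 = 2/85171 = 0.00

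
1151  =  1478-327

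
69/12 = 5 + 3/4 = 5.75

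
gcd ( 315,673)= 1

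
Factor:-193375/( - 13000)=2^(-3)*7^1*17^1= 119/8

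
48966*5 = 244830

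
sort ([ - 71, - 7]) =[ -71, - 7] 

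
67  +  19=86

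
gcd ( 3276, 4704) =84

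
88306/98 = 901  +  4/49= 901.08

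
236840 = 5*47368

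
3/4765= 3/4765 =0.00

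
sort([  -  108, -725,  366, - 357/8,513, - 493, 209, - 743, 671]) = [ - 743, - 725, - 493,-108, - 357/8, 209, 366,513, 671] 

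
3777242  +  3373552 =7150794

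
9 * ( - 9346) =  -84114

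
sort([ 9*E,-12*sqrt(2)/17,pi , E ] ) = [ - 12*sqrt(2)/17, E,pi, 9* E] 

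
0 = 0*29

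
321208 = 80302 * 4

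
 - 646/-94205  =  646/94205 =0.01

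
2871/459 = 6 + 13/51 = 6.25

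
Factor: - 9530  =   - 2^1*5^1*953^1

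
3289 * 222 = 730158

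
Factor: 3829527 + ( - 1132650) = 2696877 = 3^2*299653^1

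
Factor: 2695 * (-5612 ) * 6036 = -2^4 * 3^1 * 5^1*7^2 *11^1*23^1*61^1 * 503^1 = - 91290516240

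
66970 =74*905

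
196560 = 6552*30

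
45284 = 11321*4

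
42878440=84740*506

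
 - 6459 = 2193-8652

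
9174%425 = 249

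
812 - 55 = 757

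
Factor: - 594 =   -  2^1*3^3*11^1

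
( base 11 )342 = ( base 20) 109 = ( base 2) 110011001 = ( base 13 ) 256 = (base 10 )409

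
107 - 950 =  - 843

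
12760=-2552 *( - 5) 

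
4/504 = 1/126 = 0.01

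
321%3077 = 321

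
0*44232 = 0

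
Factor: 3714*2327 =2^1* 3^1*13^1 *179^1*619^1 = 8642478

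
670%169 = 163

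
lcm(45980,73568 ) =367840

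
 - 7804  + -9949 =-17753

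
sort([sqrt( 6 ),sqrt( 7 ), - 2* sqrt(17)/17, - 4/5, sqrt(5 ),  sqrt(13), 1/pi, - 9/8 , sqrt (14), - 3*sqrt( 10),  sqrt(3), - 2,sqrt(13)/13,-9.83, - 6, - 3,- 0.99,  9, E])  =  [ - 9.83, - 3*sqrt(10 ),- 6, - 3, - 2, - 9/8  , -0.99, - 4/5,-2*sqrt( 17) /17, sqrt( 13 )/13, 1/pi,sqrt(3),sqrt (5 ), sqrt (6 ),sqrt( 7), E,sqrt(13),sqrt(14), 9 ]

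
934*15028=14036152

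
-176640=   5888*( - 30 )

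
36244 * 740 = 26820560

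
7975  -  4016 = 3959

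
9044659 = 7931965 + 1112694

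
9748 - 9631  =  117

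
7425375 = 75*99005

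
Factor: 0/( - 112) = 0^1 = 0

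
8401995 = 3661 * 2295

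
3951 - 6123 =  -2172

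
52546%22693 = 7160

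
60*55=3300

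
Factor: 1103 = 1103^1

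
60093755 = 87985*683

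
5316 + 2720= 8036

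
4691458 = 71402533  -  66711075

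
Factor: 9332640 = 2^5 *3^2*5^1*6481^1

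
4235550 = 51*83050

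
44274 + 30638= 74912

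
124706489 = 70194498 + 54511991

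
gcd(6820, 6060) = 20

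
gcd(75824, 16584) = 8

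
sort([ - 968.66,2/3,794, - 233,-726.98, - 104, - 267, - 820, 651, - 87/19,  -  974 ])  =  [ - 974, - 968.66, - 820  , - 726.98,  -  267, - 233, - 104 , - 87/19, 2/3, 651 , 794 ]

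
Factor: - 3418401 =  - 3^1 * 7^1 * 31^1 * 59^1*89^1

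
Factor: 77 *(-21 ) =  - 1617=- 3^1*7^2*11^1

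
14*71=994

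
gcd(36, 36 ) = 36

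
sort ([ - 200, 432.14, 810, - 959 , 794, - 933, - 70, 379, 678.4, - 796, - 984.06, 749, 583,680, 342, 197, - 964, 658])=[ - 984.06, - 964, - 959, - 933, - 796, - 200, - 70,197, 342,  379, 432.14,583, 658, 678.4,  680,  749, 794, 810]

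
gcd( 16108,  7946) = 2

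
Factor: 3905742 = 2^1*3^1*41^1*15877^1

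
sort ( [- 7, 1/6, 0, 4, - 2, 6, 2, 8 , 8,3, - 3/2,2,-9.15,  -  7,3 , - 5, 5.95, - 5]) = [ - 9.15,-7, - 7,  -  5, - 5, - 2,-3/2, 0,1/6,2, 2,  3, 3,4, 5.95, 6,8,8 ]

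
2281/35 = 65 +6/35 = 65.17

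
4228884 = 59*71676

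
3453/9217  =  3453/9217=0.37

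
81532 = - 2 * ( - 40766) 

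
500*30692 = 15346000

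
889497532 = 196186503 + 693311029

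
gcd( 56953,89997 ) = 1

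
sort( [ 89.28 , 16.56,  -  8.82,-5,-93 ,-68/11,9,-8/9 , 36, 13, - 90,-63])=[ - 93, - 90,-63 ,  -  8.82,-68/11, - 5,-8/9, 9,  13, 16.56,36,89.28] 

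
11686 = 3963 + 7723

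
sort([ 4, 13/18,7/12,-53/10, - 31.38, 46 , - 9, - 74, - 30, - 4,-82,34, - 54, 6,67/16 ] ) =[ - 82, - 74, - 54,-31.38, - 30, - 9, - 53/10, -4,7/12,13/18 , 4, 67/16, 6, 34, 46]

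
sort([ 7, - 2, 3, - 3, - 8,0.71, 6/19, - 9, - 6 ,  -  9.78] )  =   [ - 9.78,-9,-8,-6,-3, - 2,6/19,0.71 , 3, 7 ] 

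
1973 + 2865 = 4838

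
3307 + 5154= 8461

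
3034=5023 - 1989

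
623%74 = 31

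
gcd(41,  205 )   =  41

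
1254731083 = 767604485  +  487126598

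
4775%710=515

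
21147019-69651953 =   -  48504934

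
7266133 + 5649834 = 12915967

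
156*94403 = 14726868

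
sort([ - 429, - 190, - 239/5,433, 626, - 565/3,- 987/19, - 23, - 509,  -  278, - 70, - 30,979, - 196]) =[-509, - 429, - 278 , - 196, - 190, - 565/3, - 70, - 987/19, - 239/5, - 30, -23, 433,  626,979] 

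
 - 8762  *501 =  - 4389762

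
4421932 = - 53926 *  ( - 82) 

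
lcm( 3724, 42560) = 297920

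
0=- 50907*0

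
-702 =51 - 753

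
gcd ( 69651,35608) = 1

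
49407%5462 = 249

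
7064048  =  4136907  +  2927141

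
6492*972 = 6310224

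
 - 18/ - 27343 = 18/27343 = 0.00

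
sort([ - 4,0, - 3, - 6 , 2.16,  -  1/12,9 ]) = [ - 6, - 4 , - 3,- 1/12,0,2.16 , 9 ]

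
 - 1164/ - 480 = 2 + 17/40 = 2.42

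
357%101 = 54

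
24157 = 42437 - 18280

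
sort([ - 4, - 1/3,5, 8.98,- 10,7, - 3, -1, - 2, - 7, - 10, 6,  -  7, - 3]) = [ - 10, - 10, - 7, - 7, - 4, - 3, - 3, - 2, - 1 , - 1/3,5, 6,7, 8.98]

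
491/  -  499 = - 1 + 8/499=- 0.98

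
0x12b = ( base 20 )ej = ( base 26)bd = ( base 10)299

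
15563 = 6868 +8695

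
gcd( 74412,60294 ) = 78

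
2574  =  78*33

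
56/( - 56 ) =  - 1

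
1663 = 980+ 683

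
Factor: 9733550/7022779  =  2^1 * 5^2*131^(  -  1 )*53609^(-1 )*194671^1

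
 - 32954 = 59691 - 92645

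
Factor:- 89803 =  - 7^1*12829^1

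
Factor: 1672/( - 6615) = - 2^3*3^( - 3 ) * 5^ ( - 1)*7^( - 2) * 11^1*19^1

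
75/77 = 75/77  =  0.97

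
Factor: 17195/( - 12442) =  - 2^ ( - 1 ) * 5^1*19^1*181^1 *6221^(  -  1 ) 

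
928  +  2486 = 3414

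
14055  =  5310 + 8745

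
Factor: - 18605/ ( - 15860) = 61/52=2^( - 2 )*  13^( - 1)*61^1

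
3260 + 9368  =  12628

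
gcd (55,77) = 11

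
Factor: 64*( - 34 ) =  - 2176=- 2^7*  17^1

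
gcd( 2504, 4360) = 8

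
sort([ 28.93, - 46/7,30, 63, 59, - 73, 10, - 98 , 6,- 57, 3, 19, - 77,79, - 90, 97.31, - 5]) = [ - 98, - 90, - 77, - 73, - 57, - 46/7, - 5, 3 , 6, 10, 19,28.93,30,  59, 63 , 79,97.31] 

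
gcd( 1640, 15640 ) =40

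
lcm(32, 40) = 160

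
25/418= 25/418 = 0.06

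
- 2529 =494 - 3023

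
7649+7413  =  15062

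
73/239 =73/239 = 0.31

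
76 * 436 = 33136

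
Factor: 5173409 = 5173409^1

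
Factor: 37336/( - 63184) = - 13/22 = -2^( - 1)*11^ ( - 1)*13^1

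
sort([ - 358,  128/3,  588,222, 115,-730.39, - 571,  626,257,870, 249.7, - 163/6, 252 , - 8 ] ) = [ - 730.39,-571,-358, - 163/6,-8, 128/3, 115,222, 249.7,  252, 257,588,626,870]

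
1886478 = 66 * 28583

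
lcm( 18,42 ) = 126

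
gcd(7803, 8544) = 3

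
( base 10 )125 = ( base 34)3n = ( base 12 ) A5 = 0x7d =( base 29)49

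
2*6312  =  12624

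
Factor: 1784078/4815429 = 2^1*3^( - 1)*131^( - 1)*337^1*2647^1*12253^(-1)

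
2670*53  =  141510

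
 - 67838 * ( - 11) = 746218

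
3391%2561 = 830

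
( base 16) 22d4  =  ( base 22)I96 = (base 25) e6g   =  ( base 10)8916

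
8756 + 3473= 12229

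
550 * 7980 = 4389000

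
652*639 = 416628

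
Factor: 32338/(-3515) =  - 46/5 = -2^1*5^(  -  1)*23^1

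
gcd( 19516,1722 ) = 574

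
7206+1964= 9170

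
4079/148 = 27 + 83/148 = 27.56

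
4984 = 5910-926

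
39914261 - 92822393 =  - 52908132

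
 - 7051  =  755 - 7806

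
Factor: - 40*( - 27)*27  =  2^3 * 3^6 * 5^1 = 29160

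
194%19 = 4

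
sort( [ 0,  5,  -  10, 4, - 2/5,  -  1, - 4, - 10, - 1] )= [-10,  -  10,-4,-1,-1,-2/5 , 0, 4, 5]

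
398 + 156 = 554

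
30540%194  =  82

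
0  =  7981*0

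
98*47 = 4606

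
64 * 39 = 2496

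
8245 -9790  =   - 1545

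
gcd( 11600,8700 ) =2900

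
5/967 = 5/967 = 0.01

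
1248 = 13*96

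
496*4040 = 2003840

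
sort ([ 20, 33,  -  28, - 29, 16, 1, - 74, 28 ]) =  [-74, - 29, - 28, 1, 16, 20, 28, 33]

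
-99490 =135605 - 235095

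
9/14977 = 9/14977 = 0.00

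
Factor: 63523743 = 3^1 * 31^1*47^1*14533^1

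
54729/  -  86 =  - 54729/86 = -636.38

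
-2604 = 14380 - 16984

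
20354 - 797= 19557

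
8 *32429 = 259432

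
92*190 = 17480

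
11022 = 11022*1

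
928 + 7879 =8807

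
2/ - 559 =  -2/559 = - 0.00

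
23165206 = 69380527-46215321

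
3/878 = 3/878= 0.00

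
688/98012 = 172/24503 = 0.01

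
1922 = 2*961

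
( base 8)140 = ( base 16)60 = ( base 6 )240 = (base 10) 96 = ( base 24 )40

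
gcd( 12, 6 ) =6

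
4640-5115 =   -  475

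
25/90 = 5/18 = 0.28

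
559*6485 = 3625115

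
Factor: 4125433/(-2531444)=-2^( - 2 ) * 13^1*131^( - 1 )*271^1*1171^1 * 4831^( - 1 ) 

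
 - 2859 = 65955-68814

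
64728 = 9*7192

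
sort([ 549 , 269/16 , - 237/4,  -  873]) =[ - 873,- 237/4, 269/16, 549]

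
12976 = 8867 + 4109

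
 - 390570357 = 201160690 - 591731047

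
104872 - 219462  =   - 114590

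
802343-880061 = -77718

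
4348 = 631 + 3717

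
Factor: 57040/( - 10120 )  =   - 62/11 = - 2^1*11^ (  -  1) * 31^1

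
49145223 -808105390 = - 758960167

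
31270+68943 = 100213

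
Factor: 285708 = 2^2*3^1*29^1*821^1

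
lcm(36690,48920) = 146760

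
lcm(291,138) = 13386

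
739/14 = 739/14 = 52.79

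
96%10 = 6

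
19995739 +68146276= 88142015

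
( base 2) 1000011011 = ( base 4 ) 20123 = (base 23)10a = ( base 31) hc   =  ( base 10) 539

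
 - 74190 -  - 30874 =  - 43316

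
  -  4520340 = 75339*( - 60) 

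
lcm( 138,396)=9108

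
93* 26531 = 2467383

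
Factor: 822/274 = 3 = 3^1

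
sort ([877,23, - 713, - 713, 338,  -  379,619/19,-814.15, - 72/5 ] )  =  [ -814.15, - 713, - 713, - 379, - 72/5, 23,  619/19, 338, 877 ] 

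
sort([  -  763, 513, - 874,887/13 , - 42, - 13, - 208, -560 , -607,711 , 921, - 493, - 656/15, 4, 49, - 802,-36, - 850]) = [ - 874, - 850, - 802, - 763,- 607, - 560, - 493,-208,-656/15, - 42 , - 36, - 13,4,49, 887/13,513, 711, 921]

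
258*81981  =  21151098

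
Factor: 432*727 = 314064 = 2^4*3^3*727^1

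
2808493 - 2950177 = - 141684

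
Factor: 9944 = 2^3 * 11^1*113^1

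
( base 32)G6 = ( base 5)4033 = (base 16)206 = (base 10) 518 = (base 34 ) F8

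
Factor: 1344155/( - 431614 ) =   -  2^( - 1 )*5^1*19^1*67^( - 1)*3221^( - 1)*14149^1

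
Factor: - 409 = -409^1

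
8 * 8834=70672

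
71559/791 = 90 + 369/791 = 90.47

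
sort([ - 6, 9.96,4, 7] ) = [ - 6, 4, 7,  9.96]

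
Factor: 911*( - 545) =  - 496495= - 5^1 *109^1 * 911^1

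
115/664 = 115/664=0.17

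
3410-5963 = - 2553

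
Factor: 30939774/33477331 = 2^1*3^1*211^1*24439^1*33477331^(-1) 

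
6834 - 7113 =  - 279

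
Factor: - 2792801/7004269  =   - 11^2*47^( - 1)*23081^1*149027^(-1)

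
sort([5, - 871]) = [ - 871, 5 ]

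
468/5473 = 36/421 = 0.09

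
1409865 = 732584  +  677281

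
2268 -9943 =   -  7675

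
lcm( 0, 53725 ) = 0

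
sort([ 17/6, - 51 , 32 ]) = [ -51,17/6, 32 ]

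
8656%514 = 432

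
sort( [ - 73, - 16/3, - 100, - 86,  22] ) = [ - 100, - 86, - 73,  -  16/3,22]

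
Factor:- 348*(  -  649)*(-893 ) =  - 201685836 =- 2^2*3^1*11^1*19^1*29^1*47^1*59^1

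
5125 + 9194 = 14319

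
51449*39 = 2006511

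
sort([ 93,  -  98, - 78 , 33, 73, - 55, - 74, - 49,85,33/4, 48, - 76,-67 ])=[ - 98,-78, - 76, - 74, - 67, - 55,-49,33/4, 33,48,73,85,93 ] 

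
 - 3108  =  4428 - 7536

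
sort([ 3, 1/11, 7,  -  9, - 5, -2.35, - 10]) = [ - 10,-9 ,-5 , - 2.35,1/11,3, 7]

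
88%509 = 88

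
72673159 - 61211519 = 11461640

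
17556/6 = 2926 = 2926.00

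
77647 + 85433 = 163080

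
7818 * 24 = 187632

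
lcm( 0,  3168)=0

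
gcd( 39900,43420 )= 20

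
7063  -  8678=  - 1615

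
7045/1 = 7045 = 7045.00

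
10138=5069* 2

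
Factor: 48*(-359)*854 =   -  2^5 * 3^1  *7^1 *61^1*359^1 = -14716128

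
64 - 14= 50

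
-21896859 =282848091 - 304744950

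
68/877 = 68/877 = 0.08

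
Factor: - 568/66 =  - 284/33= - 2^2*3^( - 1)*11^( - 1 )*71^1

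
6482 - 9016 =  - 2534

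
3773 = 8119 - 4346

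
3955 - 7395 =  - 3440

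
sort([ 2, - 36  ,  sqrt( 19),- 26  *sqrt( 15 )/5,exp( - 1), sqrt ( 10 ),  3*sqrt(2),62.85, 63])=[ - 36, -26*sqrt( 15 ) /5,exp( -1 ),2,  sqrt(10),  3*sqrt( 2 ), sqrt( 19),62.85,63]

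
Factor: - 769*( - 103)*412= 2^2*103^2*769^1 = 32633284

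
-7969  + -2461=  - 10430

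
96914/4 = 24228 + 1/2 = 24228.50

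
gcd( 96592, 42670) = 2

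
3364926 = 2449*1374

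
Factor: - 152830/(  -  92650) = 5^( - 1)*29^1*31^1*109^( - 1 ) = 899/545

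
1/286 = 1/286 = 0.00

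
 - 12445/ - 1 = 12445/1=12445.00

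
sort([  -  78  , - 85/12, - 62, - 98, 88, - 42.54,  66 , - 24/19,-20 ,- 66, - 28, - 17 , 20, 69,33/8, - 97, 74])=[ - 98, - 97, - 78, - 66, - 62, - 42.54, - 28, - 20, - 17, - 85/12,  -  24/19,33/8, 20, 66,  69,74,88]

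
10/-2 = -5 + 0/1 = - 5.00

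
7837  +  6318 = 14155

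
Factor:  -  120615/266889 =-5^1 *7^( -1 )*11^1*17^1*43^1*71^(  -  1)*179^( - 1) = - 40205/88963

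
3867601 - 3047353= 820248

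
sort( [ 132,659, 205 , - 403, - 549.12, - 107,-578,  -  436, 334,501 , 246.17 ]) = [ - 578,- 549.12, - 436, - 403, - 107, 132,205, 246.17,334,  501,659 ] 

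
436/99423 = 436/99423 = 0.00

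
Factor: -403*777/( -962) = 2^( - 1 )*3^1*7^1 * 31^1 = 651/2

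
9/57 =3/19 = 0.16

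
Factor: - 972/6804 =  - 1/7 = - 7^( - 1)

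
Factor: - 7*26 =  - 182 = - 2^1*7^1 *13^1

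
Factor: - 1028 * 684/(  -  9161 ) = 703152/9161 = 2^4*3^2*19^1*257^1 *9161^( - 1 ) 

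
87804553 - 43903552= 43901001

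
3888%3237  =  651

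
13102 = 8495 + 4607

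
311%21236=311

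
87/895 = 87/895 = 0.10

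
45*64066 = 2882970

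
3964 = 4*991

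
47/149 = 47/149  =  0.32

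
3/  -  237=-1+78/79 = - 0.01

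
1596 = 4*399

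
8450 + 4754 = 13204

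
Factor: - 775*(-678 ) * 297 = 156058650 = 2^1*3^4*5^2*11^1*31^1*113^1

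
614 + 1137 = 1751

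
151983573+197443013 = 349426586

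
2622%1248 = 126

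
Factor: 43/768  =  2^ (  -  8)* 3^ ( - 1)*43^1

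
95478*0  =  0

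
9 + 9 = 18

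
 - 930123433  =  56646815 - 986770248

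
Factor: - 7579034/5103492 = -2^( - 1)*3^(- 1 )*29^1*149^1*877^1*425291^( - 1) = - 3789517/2551746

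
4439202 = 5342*831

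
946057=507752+438305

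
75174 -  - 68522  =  143696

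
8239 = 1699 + 6540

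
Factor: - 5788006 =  - 2^1*7^1*413429^1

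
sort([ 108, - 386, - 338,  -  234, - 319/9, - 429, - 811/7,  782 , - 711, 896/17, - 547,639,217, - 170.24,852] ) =[ - 711, - 547, - 429,  -  386,-338, - 234, - 170.24 , - 811/7, - 319/9,  896/17,108,217, 639, 782,  852 ]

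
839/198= 839/198 = 4.24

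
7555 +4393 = 11948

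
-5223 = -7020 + 1797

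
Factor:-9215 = -5^1 * 19^1*97^1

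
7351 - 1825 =5526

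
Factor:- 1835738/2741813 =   -  2^1 * 917869^1 * 2741813^( -1)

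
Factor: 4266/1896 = 2^ ( - 2) * 3^2 = 9/4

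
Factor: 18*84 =2^3*3^3*7^1 = 1512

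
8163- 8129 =34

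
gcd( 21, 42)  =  21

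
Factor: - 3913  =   - 7^1*13^1 * 43^1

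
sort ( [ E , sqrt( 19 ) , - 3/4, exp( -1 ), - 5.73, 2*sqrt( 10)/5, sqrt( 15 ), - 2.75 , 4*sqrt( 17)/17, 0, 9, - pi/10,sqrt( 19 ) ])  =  [ - 5.73, - 2.75, - 3/4, - pi/10,0, exp( - 1 ),4*sqrt( 17)/17, 2*sqrt( 10) /5,E, sqrt( 15),sqrt( 19 ),sqrt(19 ),9]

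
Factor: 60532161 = 3^1*20177387^1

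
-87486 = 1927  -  89413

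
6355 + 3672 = 10027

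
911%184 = 175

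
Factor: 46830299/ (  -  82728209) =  - 137^1*1667^( - 1 ) * 49627^ ( - 1 ) *341827^1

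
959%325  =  309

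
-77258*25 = - 1931450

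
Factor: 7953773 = 17^1*467869^1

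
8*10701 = 85608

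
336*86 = 28896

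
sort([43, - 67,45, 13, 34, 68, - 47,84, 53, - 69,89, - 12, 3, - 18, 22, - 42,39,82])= [ - 69, - 67, - 47, - 42, - 18, - 12 , 3, 13, 22,  34, 39,43,45, 53, 68, 82, 84,89]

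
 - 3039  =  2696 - 5735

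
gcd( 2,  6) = 2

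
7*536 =3752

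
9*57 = 513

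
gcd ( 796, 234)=2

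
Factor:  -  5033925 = - 3^2*5^2*13^1*1721^1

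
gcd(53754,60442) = 2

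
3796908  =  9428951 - 5632043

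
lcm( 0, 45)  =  0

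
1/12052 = 1/12052 = 0.00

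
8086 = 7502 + 584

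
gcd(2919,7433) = 1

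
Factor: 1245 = 3^1*5^1*83^1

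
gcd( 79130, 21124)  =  2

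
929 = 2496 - 1567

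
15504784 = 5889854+9614930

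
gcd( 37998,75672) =18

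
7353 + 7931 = 15284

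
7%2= 1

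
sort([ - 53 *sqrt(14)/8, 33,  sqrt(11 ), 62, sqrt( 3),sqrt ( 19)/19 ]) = [ - 53*sqrt( 14)/8,sqrt( 19)/19, sqrt ( 3),sqrt(11) , 33,62]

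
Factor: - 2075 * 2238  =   - 4643850 = - 2^1*3^1*5^2*83^1*  373^1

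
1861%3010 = 1861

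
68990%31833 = 5324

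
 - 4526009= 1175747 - 5701756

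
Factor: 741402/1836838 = 370701/918419 = 3^2*271^(-1) *3389^( - 1)*41189^1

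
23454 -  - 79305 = 102759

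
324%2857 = 324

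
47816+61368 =109184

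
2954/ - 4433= - 2954/4433 = - 0.67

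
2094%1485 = 609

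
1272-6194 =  - 4922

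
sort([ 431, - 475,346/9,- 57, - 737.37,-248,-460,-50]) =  [-737.37,-475  , - 460, - 248,-57, - 50, 346/9,431 ]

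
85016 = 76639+8377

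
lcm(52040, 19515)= 156120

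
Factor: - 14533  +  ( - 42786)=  - 57319=- 31^1*43^2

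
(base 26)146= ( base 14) 402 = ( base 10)786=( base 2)1100010010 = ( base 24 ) 18i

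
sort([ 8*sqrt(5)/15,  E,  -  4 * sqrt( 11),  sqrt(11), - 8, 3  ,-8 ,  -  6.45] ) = [ - 4*sqrt(11 ), - 8  , - 8,- 6.45,8*sqrt(5)/15,E , 3,sqrt( 11) ]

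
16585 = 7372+9213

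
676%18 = 10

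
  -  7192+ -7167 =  - 14359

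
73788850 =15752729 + 58036121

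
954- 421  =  533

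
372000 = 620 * 600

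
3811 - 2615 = 1196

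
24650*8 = 197200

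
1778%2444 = 1778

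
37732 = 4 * 9433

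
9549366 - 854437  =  8694929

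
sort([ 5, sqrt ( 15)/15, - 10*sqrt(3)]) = [ - 10 * sqrt(3 ), sqrt(15) /15, 5 ]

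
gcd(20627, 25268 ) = 1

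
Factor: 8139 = 3^1*2713^1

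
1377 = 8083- 6706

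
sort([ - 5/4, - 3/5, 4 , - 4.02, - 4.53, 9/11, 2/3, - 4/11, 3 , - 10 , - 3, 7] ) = [ - 10, - 4.53, - 4.02,- 3, - 5/4, - 3/5, - 4/11, 2/3, 9/11, 3,4, 7]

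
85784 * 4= 343136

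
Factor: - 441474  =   -2^1*3^1*11^1*6689^1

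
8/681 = 8/681 = 0.01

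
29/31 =29/31=0.94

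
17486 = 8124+9362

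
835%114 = 37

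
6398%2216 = 1966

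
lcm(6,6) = 6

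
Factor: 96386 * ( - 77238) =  - 2^2*3^2*7^1*613^1*48193^1  =  - 7444661868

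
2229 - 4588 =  - 2359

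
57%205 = 57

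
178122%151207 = 26915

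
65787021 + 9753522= 75540543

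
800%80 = 0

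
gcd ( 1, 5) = 1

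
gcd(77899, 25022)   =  1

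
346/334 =1 +6/167=1.04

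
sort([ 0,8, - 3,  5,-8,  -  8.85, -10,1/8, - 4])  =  [ - 10, - 8.85, - 8,- 4,  -  3, 0,  1/8,5, 8]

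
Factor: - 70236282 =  - 2^1 * 3^1*17^1*688591^1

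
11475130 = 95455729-83980599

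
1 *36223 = 36223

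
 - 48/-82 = 24/41 = 0.59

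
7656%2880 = 1896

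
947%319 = 309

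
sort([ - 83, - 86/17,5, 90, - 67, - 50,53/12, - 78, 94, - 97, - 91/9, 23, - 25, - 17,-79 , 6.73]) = [-97 , - 83, - 79,  -  78, - 67 , - 50,- 25, - 17, - 91/9, - 86/17,53/12,5, 6.73, 23, 90, 94 ] 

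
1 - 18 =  -17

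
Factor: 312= 2^3 * 3^1 * 13^1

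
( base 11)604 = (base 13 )442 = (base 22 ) 1B4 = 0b1011011010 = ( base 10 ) 730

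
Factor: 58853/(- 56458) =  - 2^( - 1) * 229^1*257^1*28229^( - 1 ) 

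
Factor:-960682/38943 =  - 2^1 * 3^(-2 )*4327^( - 1) * 480341^1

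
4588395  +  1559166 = 6147561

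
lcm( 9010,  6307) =63070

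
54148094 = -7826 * ( - 6919) 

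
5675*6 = 34050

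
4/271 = 4/271 = 0.01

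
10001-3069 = 6932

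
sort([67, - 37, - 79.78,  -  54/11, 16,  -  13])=[ - 79.78, - 37, - 13, -54/11, 16, 67 ] 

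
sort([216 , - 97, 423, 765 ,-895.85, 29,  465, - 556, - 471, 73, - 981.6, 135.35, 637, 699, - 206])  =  [-981.6,  -  895.85 , - 556,-471 , - 206, - 97,  29,73,135.35,216,423, 465,637, 699,765]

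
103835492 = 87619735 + 16215757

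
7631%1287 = 1196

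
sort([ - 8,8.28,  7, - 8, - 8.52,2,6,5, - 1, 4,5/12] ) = [- 8.52, - 8, - 8,-1 , 5/12, 2,4,  5, 6, 7,8.28]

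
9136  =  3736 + 5400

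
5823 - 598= 5225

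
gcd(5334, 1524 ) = 762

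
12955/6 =2159 + 1/6 = 2159.17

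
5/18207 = 5/18207 = 0.00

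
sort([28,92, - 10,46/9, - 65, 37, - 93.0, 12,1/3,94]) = [-93.0, - 65, - 10,1/3,46/9, 12,28,37, 92, 94]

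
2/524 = 1/262 = 0.00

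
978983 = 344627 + 634356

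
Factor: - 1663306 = - 2^1*831653^1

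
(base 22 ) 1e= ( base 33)13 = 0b100100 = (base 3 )1100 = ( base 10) 36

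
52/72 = 13/18=0.72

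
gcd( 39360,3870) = 30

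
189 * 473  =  89397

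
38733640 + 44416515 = 83150155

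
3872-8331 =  - 4459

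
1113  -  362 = 751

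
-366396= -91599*4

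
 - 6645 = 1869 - 8514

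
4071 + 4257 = 8328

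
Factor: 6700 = 2^2  *  5^2*67^1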